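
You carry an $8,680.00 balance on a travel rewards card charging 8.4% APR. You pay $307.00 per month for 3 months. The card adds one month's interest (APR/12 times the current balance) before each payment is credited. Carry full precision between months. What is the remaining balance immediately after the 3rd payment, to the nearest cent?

Monthly rate r = 8.4%/12 = 0.7% = 0.007.
Each month: B ← B·(1+r) − $307.00.
Month 1: interest $60.76; balance after payment $8,433.76.
Month 2: interest $59.04; balance after payment $8,185.80.
Month 3: interest $57.30; balance after payment $7,936.10.

$7,936.10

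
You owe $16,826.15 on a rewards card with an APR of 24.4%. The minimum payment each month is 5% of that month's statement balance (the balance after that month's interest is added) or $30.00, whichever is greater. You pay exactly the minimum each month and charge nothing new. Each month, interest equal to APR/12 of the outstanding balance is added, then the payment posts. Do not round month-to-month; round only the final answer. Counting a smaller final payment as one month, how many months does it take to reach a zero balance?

Monthly rate r = 24.4%/12 = 2.03333% = 0.0203333.
While 5% of the post-interest balance exceeds $30.00, each month B ← (B·(1+r))·(1 − 0.05), i.e. B shrinks by the factor (1+r)·0.95 = 0.96932.
This holds for months 1–108. Entering month 109 the balance is $581.14; 5% of the post-interest balance is now below $30.00, so the flat $30.00 minimum applies from here.
From month 109 a fixed $30.00 at rate r clears $581.14 in 25 more payments. Total: 108 + 25 = 133 months.

133 months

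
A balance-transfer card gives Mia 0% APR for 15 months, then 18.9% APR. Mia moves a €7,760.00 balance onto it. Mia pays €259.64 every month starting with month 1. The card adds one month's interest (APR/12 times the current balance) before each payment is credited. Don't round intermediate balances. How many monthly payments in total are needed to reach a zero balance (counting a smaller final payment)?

33 payments

Promo months 1–15 at r₀ = 0%/12 = 0; months 16+ at r₁ = 18.9%/12 = 0.01575.
After month 15 (no interest yet): B = €7,760.00 − 15·€259.64 = €3,865.40.
Then at r₁ with €259.64/mo: n₂ = −ln(1 − r₁·B/P)/ln(1+r₁) ≈ 17.10 → 18 more payments.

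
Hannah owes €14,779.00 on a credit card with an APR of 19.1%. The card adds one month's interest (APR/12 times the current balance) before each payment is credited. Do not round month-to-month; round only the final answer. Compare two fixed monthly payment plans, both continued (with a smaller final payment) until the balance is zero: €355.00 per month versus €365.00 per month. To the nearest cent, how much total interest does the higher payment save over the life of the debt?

Monthly rate r = 19.1%/12 = 1.59167% = 0.0159167.
At €355.00/mo: n = ⌈−ln(1 − rB₀/P)/ln(1+r)⌉ = 69 payments (last €287.17); total interest = total paid − €14,779.00 = €9,648.17.
At €365.00/mo: 66 payments (last €179.07); total interest €9,125.07.
Interest saved = €9,648.17 − €9,125.07 = €523.10.

€523.10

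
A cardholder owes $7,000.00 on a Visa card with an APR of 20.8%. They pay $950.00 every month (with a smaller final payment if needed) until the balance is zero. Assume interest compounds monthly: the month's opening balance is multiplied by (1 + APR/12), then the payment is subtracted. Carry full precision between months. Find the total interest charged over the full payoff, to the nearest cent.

Monthly rate r = 20.8%/12 = 1.73333% = 0.0173333.
Payoff takes n = ⌈−ln(1 − rB₀/P)/ln(1+r)⌉ = ⌈7.951⌉ = 8 payments; the last is $904.24.
Total paid = 7·$950.00 + $904.24 = $7,554.24.
Total interest = total paid − principal = $7,554.24 − $7,000.00 = $554.24.

$554.24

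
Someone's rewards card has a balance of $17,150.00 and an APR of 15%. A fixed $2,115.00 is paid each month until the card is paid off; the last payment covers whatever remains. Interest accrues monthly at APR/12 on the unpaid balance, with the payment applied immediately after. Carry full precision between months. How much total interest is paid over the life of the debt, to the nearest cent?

$1,048.67

Monthly rate r = 15%/12 = 1.25% = 0.0125.
Payoff takes n = ⌈−ln(1 − rB₀/P)/ln(1+r)⌉ = ⌈8.603⌉ = 9 payments; the last is $1,278.67.
Total paid = 8·$2,115.00 + $1,278.67 = $18,198.67.
Total interest = total paid − principal = $18,198.67 − $17,150.00 = $1,048.67.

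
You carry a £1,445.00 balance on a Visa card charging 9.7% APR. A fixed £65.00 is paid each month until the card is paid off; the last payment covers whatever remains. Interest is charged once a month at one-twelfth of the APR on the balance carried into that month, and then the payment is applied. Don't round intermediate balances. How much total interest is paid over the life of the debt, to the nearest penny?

Monthly rate r = 9.7%/12 = 0.808333% = 0.00808333.
Payoff takes n = ⌈−ln(1 − rB₀/P)/ln(1+r)⌉ = ⌈24.604⌉ = 25 payments; the last is £39.33.
Total paid = 24·£65.00 + £39.33 = £1,599.33.
Total interest = total paid − principal = £1,599.33 − £1,445.00 = £154.33.

£154.33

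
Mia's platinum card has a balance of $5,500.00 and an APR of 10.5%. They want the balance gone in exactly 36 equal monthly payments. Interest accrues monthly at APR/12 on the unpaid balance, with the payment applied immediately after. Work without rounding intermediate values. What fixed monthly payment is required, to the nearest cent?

$178.76

Monthly rate r = 10.5%/12 = 0.875% = 0.00875.
Level-payment amortization: P = B₀·r / (1 − (1+r)^(−n)) = 5500.00·0.00875 / (1 − 1.00875^(−36)).
Denominator 1 − (1+r)^(−36) = 0.269210529.
P = 48.125 / 0.269210529 ≈ 178.76.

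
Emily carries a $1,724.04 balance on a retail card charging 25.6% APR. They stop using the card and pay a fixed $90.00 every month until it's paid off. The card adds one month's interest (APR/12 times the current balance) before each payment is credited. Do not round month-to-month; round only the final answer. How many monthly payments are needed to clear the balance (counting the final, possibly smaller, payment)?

25 months

Monthly rate r = 25.6%/12 = 2.13333% = 0.0213333.
Recurrence: B ← B·(1+r) − $90.00.
Month 1: interest $36.78; balance after payment $1,670.82.
Month 2: interest $35.64; balance after payment $1,616.46.
Closed form: n = −ln(1 − rB₀/P)/ln(1+r) = −ln(0.59134)/ln(1.02133) ≈ 24.888, so the balance reaches zero during payment 25.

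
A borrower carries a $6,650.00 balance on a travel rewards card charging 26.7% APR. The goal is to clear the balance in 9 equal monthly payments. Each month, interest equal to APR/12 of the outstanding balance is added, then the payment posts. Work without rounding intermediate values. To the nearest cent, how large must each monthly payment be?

$823.50

Monthly rate r = 26.7%/12 = 2.225% = 0.02225.
Level-payment amortization: P = B₀·r / (1 − (1+r)^(−n)) = 6650.00·0.02225 / (1 − 1.02225^(−9)).
Denominator 1 − (1+r)^(−9) = 0.179675038.
P = 147.963 / 0.179675038 ≈ 823.50.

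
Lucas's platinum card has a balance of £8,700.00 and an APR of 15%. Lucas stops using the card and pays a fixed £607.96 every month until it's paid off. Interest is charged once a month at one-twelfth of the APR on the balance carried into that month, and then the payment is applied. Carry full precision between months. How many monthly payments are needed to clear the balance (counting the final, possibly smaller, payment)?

16 payments

Monthly rate r = 15%/12 = 1.25% = 0.0125.
Recurrence: B ← B·(1+r) − £607.96.
Month 1: interest £108.75; balance after payment £8,200.79.
Month 2: interest £102.51; balance after payment £7,695.34.
Closed form: n = −ln(1 − rB₀/P)/ln(1+r) = −ln(0.82112)/ln(1.0125) ≈ 15.865, so the balance reaches zero during payment 16.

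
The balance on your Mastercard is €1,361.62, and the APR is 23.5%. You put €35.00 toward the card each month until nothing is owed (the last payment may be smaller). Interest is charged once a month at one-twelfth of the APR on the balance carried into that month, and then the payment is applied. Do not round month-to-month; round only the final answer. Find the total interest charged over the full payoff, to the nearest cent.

€1,227.90

Monthly rate r = 23.5%/12 = 1.95833% = 0.0195833.
Payoff takes n = ⌈−ln(1 − rB₀/P)/ln(1+r)⌉ = ⌈73.986⌉ = 74 payments; the last is €34.52.
Total paid = 73·€35.00 + €34.52 = €2,589.52.
Total interest = total paid − principal = €2,589.52 − €1,361.62 = €1,227.90.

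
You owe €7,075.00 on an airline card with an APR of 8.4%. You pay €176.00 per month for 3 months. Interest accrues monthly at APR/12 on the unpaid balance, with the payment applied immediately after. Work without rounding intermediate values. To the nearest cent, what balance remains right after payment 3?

€6,692.91

Monthly rate r = 8.4%/12 = 0.7% = 0.007.
Each month: B ← B·(1+r) − €176.00.
Month 1: interest €49.52; balance after payment €6,948.52.
Month 2: interest €48.64; balance after payment €6,821.16.
Month 3: interest €47.75; balance after payment €6,692.91.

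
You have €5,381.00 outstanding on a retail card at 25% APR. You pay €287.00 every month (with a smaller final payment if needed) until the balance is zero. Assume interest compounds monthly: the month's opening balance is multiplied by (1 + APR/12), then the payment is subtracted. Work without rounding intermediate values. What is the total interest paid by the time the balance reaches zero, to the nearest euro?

Monthly rate r = 25%/12 = 2.08333% = 0.0208333.
Payoff takes n = ⌈−ln(1 − rB₀/P)/ln(1+r)⌉ = ⌈24.021⌉ = 25 payments; the last is €6.03.
Total paid = 24·€287.00 + €6.03 = €6,894.03.
Total interest = total paid − principal = €6,894.03 − €5,381.00 = €1,513.03.

€1,513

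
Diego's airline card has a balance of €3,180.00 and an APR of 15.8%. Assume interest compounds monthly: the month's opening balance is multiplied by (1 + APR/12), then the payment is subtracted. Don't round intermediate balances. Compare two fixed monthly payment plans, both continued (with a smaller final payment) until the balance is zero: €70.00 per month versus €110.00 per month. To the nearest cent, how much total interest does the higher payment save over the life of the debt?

€849.97

Monthly rate r = 15.8%/12 = 1.31667% = 0.0131667.
At €70.00/mo: n = ⌈−ln(1 − rB₀/P)/ln(1+r)⌉ = 70 payments (last €48.73); total interest = total paid − €3,180.00 = €1,698.73.
At €110.00/mo: 37 payments (last €68.76); total interest €848.76.
Interest saved = €1,698.73 − €848.76 = €849.97.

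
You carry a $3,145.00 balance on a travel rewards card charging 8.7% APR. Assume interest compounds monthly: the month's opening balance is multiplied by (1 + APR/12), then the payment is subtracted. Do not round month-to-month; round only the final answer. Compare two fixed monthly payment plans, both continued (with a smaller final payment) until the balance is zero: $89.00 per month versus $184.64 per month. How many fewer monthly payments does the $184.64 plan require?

22 fewer payments

Monthly rate r = 8.7%/12 = 0.725% = 0.00725.
At $89.00/mo: n = ⌈−ln(1 − rB₀/P)/ln(1+r)⌉ = 41 payments (last $86.51); total interest = total paid − $3,145.00 = $501.51.
At $184.64/mo: 19 payments (last $45.58); total interest $224.10.
Payments saved = 41 − 19 = 22.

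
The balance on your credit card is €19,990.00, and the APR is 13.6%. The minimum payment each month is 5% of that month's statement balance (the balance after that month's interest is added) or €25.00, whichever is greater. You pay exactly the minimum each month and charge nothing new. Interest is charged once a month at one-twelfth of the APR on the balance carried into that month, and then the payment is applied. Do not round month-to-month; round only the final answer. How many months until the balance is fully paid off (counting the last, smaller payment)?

Monthly rate r = 13.6%/12 = 1.13333% = 0.0113333.
While 5% of the post-interest balance exceeds €25.00, each month B ← (B·(1+r))·(1 − 0.05), i.e. B shrinks by the factor (1+r)·0.95 = 0.96077.
This holds for months 1–93. Entering month 94 the balance is €483.37; 5% of the post-interest balance is now below €25.00, so the flat €25.00 minimum applies from here.
From month 94 a fixed €25.00 at rate r clears €483.37 in 22 more payments. Total: 93 + 22 = 115 months.

115 months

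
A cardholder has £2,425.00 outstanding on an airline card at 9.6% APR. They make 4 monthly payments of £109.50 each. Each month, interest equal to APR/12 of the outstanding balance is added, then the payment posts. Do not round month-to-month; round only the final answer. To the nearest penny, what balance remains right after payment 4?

£2,060.25

Monthly rate r = 9.6%/12 = 0.8% = 0.008.
Each month: B ← B·(1+r) − £109.50.
Month 1: interest £19.40; balance after payment £2,334.90.
Month 2: interest £18.68; balance after payment £2,244.08.
Month 3: interest £17.95; balance after payment £2,152.53.
Month 4: interest £17.22; balance after payment £2,060.25.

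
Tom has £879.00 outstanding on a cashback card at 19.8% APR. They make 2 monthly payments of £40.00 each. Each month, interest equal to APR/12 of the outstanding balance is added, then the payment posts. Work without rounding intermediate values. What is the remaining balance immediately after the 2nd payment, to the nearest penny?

£827.59

Monthly rate r = 19.8%/12 = 1.65% = 0.0165.
Each month: B ← B·(1+r) − £40.00.
Month 1: interest £14.50; balance after payment £853.50.
Month 2: interest £14.08; balance after payment £827.59.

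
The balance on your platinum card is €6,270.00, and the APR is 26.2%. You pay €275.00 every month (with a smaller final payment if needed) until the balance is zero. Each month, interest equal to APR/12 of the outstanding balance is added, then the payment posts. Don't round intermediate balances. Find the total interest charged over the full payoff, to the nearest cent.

Monthly rate r = 26.2%/12 = 2.18333% = 0.0218333.
Payoff takes n = ⌈−ln(1 − rB₀/P)/ln(1+r)⌉ = ⌈31.889⌉ = 32 payments; the last is €244.84.
Total paid = 31·€275.00 + €244.84 = €8,769.84.
Total interest = total paid − principal = €8,769.84 − €6,270.00 = €2,499.84.

€2,499.84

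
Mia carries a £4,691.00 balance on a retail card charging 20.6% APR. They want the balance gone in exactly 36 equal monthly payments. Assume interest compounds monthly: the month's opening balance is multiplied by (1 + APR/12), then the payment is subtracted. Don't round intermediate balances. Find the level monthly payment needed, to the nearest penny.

£175.77

Monthly rate r = 20.6%/12 = 1.71667% = 0.0171667.
Level-payment amortization: P = B₀·r / (1 − (1+r)^(−n)) = 4691.00·0.0171667 / (1 − 1.01717^(−36)).
Denominator 1 − (1+r)^(−36) = 0.458144239.
P = 80.5288 / 0.458144239 ≈ 175.77.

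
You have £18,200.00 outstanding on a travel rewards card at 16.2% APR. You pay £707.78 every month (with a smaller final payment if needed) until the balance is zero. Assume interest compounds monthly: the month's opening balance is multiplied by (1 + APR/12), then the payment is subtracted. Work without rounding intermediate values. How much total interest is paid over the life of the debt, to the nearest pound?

Monthly rate r = 16.2%/12 = 1.35% = 0.0135.
Payoff takes n = ⌈−ln(1 − rB₀/P)/ln(1+r)⌉ = ⌈31.798⌉ = 32 payments; the last is £565.26.
Total paid = 31·£707.78 + £565.26 = £22,506.44.
Total interest = total paid − principal = £22,506.44 − £18,200.00 = £4,306.44.

£4,306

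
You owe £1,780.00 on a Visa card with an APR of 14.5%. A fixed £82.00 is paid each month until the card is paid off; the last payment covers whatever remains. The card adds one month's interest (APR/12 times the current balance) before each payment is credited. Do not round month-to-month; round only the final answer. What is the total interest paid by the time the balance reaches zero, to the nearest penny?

£297.01

Monthly rate r = 14.5%/12 = 1.20833% = 0.0120833.
Payoff takes n = ⌈−ln(1 − rB₀/P)/ln(1+r)⌉ = ⌈25.328⌉ = 26 payments; the last is £27.01.
Total paid = 25·£82.00 + £27.01 = £2,077.01.
Total interest = total paid − principal = £2,077.01 − £1,780.00 = £297.01.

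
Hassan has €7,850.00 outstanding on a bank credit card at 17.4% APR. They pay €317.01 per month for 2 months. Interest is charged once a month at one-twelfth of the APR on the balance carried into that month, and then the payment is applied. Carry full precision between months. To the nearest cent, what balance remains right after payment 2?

€7,440.68

Monthly rate r = 17.4%/12 = 1.45% = 0.0145.
Each month: B ← B·(1+r) − €317.01.
Month 1: interest €113.82; balance after payment €7,646.81.
Month 2: interest €110.88; balance after payment €7,440.68.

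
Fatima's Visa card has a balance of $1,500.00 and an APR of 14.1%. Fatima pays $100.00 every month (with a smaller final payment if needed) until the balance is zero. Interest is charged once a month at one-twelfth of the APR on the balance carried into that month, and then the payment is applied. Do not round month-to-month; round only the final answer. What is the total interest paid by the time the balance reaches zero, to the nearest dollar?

Monthly rate r = 14.1%/12 = 1.175% = 0.01175.
Payoff takes n = ⌈−ln(1 − rB₀/P)/ln(1+r)⌉ = ⌈16.598⌉ = 17 payments; the last is $59.93.
Total paid = 16·$100.00 + $59.93 = $1,659.93.
Total interest = total paid − principal = $1,659.93 − $1,500.00 = $159.93.

$160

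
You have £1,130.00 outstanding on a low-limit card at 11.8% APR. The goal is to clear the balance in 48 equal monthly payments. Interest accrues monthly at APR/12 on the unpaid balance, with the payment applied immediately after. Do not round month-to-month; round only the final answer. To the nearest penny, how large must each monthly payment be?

Monthly rate r = 11.8%/12 = 0.983333% = 0.00983333.
Level-payment amortization: P = B₀·r / (1 − (1+r)^(−n)) = 1130.00·0.00983333 / (1 − 1.00983^(−48)).
Denominator 1 − (1+r)^(−48) = 0.374806724.
P = 11.1117 / 0.374806724 ≈ 29.65.

£29.65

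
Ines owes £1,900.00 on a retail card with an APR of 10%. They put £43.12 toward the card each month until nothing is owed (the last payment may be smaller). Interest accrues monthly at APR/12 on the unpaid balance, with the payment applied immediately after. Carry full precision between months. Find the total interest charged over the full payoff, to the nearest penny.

Monthly rate r = 10%/12 = 0.833333% = 0.00833333.
Payoff takes n = ⌈−ln(1 − rB₀/P)/ln(1+r)⌉ = ⌈55.139⌉ = 56 payments; the last is £6.02.
Total paid = 55·£43.12 + £6.02 = £2,377.62.
Total interest = total paid − principal = £2,377.62 − £1,900.00 = £477.62.

£477.62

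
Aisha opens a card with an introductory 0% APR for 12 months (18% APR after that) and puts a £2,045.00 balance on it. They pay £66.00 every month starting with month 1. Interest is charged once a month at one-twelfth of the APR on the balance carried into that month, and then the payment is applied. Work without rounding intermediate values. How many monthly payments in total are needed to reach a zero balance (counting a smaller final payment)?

35 months

Promo months 1–12 at r₀ = 0%/12 = 0; months 13+ at r₁ = 18%/12 = 0.015.
After month 12 (no interest yet): B = £2,045.00 − 12·£66.00 = £1,253.00.
Then at r₁ with £66.00/mo: n₂ = −ln(1 − r₁·B/P)/ln(1+r₁) ≈ 22.51 → 23 more payments.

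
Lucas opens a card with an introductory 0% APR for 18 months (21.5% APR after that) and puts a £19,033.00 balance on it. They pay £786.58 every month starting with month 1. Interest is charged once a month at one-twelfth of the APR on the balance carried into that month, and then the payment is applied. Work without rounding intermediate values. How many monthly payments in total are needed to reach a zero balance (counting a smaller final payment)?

Promo months 1–18 at r₀ = 0%/12 = 0; months 19+ at r₁ = 21.5%/12 = 0.0179167.
After month 18 (no interest yet): B = £19,033.00 − 18·£786.58 = £4,874.56.
Then at r₁ with £786.58/mo: n₂ = −ln(1 − r₁·B/P)/ln(1+r₁) ≈ 6.63 → 7 more payments.

25 payments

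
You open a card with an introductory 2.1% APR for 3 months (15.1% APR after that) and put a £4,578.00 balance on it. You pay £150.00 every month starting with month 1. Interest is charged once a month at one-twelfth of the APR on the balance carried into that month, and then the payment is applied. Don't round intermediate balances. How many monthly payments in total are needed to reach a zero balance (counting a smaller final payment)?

38 months

Promo months 1–3 at r₀ = 2.1%/12 = 0.00175; months 4+ at r₁ = 15.1%/12 = 0.0125833.
After month 3: iterate B ← B·(1+r₀) − £150.00 for 3 months → £4,151.29.
Then at r₁ with £150.00/mo: n₂ = −ln(1 − r₁·B/P)/ln(1+r₁) ≈ 34.23 → 35 more payments.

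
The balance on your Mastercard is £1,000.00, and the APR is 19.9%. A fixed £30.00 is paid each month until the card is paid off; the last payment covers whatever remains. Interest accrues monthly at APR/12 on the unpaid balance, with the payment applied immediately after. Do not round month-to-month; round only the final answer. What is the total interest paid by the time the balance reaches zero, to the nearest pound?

Monthly rate r = 19.9%/12 = 1.65833% = 0.0165833.
Payoff takes n = ⌈−ln(1 − rB₀/P)/ln(1+r)⌉ = ⌈48.926⌉ = 49 payments; the last is £27.79.
Total paid = 48·£30.00 + £27.79 = £1,467.79.
Total interest = total paid − principal = £1,467.79 − £1,000.00 = £467.79.

£468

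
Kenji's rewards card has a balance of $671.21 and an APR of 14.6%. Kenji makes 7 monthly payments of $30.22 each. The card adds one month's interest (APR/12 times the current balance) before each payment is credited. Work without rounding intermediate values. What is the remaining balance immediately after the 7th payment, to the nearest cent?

$511.08

Monthly rate r = 14.6%/12 = 1.21667% = 0.0121667.
Each month: B ← B·(1+r) − $30.22.
Month 1: interest $8.17; balance after payment $649.16.
Month 2: interest $7.90; balance after payment $626.83.
Month 3: interest $7.63; balance after payment $604.24.
Month 4: interest $7.35; balance after payment $581.37.
Month 5: interest $7.07; balance after payment $558.23.
Month 6: interest $6.79; balance after payment $534.80.
Month 7: interest $6.51; balance after payment $511.08.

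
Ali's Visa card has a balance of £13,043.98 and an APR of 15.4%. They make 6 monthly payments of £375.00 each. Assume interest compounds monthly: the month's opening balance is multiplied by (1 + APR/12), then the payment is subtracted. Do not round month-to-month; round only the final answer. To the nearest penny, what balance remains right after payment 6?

Monthly rate r = 15.4%/12 = 1.28333% = 0.0128333.
Each month: B ← B·(1+r) − £375.00.
Month 1: interest £167.40; balance after payment £12,836.38.
Month 2: interest £164.73; balance after payment £12,626.11.
Month 3: interest £162.04; balance after payment £12,413.15.
Month 4: interest £159.30; balance after payment £12,197.45.
Month 5: interest £156.53; balance after payment £11,978.98.
Month 6: interest £153.73; balance after payment £11,757.71.

£11,757.71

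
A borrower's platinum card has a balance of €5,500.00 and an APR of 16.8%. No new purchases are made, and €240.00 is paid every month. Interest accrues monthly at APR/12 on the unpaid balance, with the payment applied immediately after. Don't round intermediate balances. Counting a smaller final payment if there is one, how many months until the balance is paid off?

Monthly rate r = 16.8%/12 = 1.4% = 0.014.
Recurrence: B ← B·(1+r) − €240.00.
Month 1: interest €77.00; balance after payment €5,337.00.
Month 2: interest €74.72; balance after payment €5,171.72.
Closed form: n = −ln(1 − rB₀/P)/ln(1+r) = −ln(0.67917)/ln(1.014) ≈ 27.828, so the balance reaches zero during payment 28.

28 months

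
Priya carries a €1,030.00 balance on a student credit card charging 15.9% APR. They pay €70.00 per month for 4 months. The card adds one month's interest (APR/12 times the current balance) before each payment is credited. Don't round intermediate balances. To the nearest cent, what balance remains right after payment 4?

Monthly rate r = 15.9%/12 = 1.325% = 0.01325.
Each month: B ← B·(1+r) − €70.00.
Month 1: interest €13.65; balance after payment €973.65.
Month 2: interest €12.90; balance after payment €916.55.
Month 3: interest €12.14; balance after payment €858.69.
Month 4: interest €11.38; balance after payment €800.07.

€800.07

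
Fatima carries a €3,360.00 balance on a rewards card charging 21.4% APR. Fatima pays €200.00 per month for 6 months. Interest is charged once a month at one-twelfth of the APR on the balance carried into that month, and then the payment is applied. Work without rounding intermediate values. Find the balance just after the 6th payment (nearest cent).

€2,481.15

Monthly rate r = 21.4%/12 = 1.78333% = 0.0178333.
Each month: B ← B·(1+r) − €200.00.
Month 1: interest €59.92; balance after payment €3,219.92.
Month 2: interest €57.42; balance after payment €3,077.34.
Month 3: interest €54.88; balance after payment €2,932.22.
Month 4: interest €52.29; balance after payment €2,784.51.
Month 5: interest €49.66; balance after payment €2,634.17.
Month 6: interest €46.98; balance after payment €2,481.15.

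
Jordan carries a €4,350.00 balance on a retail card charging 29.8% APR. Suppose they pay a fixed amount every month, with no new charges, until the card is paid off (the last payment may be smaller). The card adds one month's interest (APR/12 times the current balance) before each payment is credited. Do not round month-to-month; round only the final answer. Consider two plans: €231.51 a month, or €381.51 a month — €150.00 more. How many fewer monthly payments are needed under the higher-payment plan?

12 fewer payments

Monthly rate r = 29.8%/12 = 2.48333% = 0.0248333.
At €231.51/mo: n = ⌈−ln(1 − rB₀/P)/ln(1+r)⌉ = 26 payments (last €144.63); total interest = total paid − €4,350.00 = €1,582.38.
At €381.51/mo: 14 payments (last €218.89); total interest €828.52.
Payments saved = 26 − 14 = 12.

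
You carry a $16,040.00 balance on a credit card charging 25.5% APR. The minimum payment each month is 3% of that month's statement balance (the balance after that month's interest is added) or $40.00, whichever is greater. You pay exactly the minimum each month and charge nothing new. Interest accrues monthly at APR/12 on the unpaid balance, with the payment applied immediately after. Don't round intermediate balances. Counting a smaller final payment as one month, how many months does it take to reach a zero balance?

323 months

Monthly rate r = 25.5%/12 = 2.125% = 0.02125.
While 3% of the post-interest balance exceeds $40.00, each month B ← (B·(1+r))·(1 − 0.03), i.e. B shrinks by the factor (1+r)·0.97 = 0.99061.
This holds for months 1–266. Entering month 267 the balance is $1,305.02; 3% of the post-interest balance is now below $40.00, so the flat $40.00 minimum applies from here.
From month 267 a fixed $40.00 at rate r clears $1,305.02 in 57 more payments. Total: 266 + 57 = 323 months.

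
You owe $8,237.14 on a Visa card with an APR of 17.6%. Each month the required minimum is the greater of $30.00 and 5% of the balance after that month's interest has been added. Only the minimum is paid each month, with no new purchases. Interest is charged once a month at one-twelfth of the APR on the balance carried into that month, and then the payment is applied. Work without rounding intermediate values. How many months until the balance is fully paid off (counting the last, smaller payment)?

96 months

Monthly rate r = 17.6%/12 = 1.46667% = 0.0146667.
While 5% of the post-interest balance exceeds $30.00, each month B ← (B·(1+r))·(1 − 0.05), i.e. B shrinks by the factor (1+r)·0.95 = 0.96393.
This holds for months 1–72. Entering month 73 the balance is $585.01; 5% of the post-interest balance is now below $30.00, so the flat $30.00 minimum applies from here.
From month 73 a fixed $30.00 at rate r clears $585.01 in 24 more payments. Total: 72 + 24 = 96 months.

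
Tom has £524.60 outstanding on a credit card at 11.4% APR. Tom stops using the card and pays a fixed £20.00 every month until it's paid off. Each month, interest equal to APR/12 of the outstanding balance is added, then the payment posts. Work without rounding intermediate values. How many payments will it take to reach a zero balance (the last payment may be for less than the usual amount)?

31 months

Monthly rate r = 11.4%/12 = 0.95% = 0.0095.
Recurrence: B ← B·(1+r) − £20.00.
Month 1: interest £4.98; balance after payment £509.58.
Month 2: interest £4.84; balance after payment £494.42.
Closed form: n = −ln(1 − rB₀/P)/ln(1+r) = −ln(0.75082)/ln(1.0095) ≈ 30.311, so the balance reaches zero during payment 31.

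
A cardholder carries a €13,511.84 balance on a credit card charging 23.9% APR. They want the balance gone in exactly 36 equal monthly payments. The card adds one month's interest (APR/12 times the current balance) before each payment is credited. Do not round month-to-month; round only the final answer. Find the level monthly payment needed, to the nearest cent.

Monthly rate r = 23.9%/12 = 1.99167% = 0.0199167.
Level-payment amortization: P = B₀·r / (1 − (1+r)^(−n)) = 13511.84·0.0199167 / (1 − 1.01992^(−36)).
Denominator 1 − (1+r)^(−36) = 0.508332835.
P = 269.111 / 0.508332835 ≈ 529.40.

€529.40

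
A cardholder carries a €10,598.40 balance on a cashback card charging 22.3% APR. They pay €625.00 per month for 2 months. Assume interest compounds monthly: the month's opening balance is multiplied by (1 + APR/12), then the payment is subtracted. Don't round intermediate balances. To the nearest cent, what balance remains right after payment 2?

€9,734.35

Monthly rate r = 22.3%/12 = 1.85833% = 0.0185833.
Each month: B ← B·(1+r) − €625.00.
Month 1: interest €196.95; balance after payment €10,170.35.
Month 2: interest €189.00; balance after payment €9,734.35.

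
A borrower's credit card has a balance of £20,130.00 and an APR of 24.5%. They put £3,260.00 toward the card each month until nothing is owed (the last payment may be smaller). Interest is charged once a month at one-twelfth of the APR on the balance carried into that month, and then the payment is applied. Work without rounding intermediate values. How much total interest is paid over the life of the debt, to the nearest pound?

£1,613

Monthly rate r = 24.5%/12 = 2.04167% = 0.0204167.
Payoff takes n = ⌈−ln(1 − rB₀/P)/ln(1+r)⌉ = ⌈6.667⌉ = 7 payments; the last is £2,182.97.
Total paid = 6·£3,260.00 + £2,182.97 = £21,742.97.
Total interest = total paid − principal = £21,742.97 − £20,130.00 = £1,612.97.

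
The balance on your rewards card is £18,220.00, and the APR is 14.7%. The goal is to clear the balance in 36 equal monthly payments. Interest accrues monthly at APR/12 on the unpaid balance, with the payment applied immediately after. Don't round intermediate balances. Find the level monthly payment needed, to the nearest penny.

£628.93

Monthly rate r = 14.7%/12 = 1.225% = 0.01225.
Level-payment amortization: P = B₀·r / (1 − (1+r)^(−n)) = 18220.00·0.01225 / (1 − 1.01225^(−36)).
Denominator 1 − (1+r)^(−36) = 0.354881162.
P = 223.195 / 0.354881162 ≈ 628.93.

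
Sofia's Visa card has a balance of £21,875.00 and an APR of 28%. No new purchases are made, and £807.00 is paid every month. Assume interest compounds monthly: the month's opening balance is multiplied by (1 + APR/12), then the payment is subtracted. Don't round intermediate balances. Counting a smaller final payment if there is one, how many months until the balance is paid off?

44 payments

Monthly rate r = 28%/12 = 2.33333% = 0.0233333.
Recurrence: B ← B·(1+r) − £807.00.
Month 1: interest £510.42; balance after payment £21,578.42.
Month 2: interest £503.50; balance after payment £21,274.91.
Closed form: n = −ln(1 − rB₀/P)/ln(1+r) = −ln(0.36751)/ln(1.02333) ≈ 43.398, so the balance reaches zero during payment 44.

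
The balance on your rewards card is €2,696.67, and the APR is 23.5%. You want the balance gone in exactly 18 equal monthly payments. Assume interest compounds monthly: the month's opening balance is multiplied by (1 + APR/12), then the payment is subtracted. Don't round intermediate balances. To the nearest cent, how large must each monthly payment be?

€179.22

Monthly rate r = 23.5%/12 = 1.95833% = 0.0195833.
Level-payment amortization: P = B₀·r / (1 − (1+r)^(−n)) = 2696.67·0.0195833 / (1 − 1.01958^(−18)).
Denominator 1 − (1+r)^(−18) = 0.294672361.
P = 52.8098 / 0.294672361 ≈ 179.22.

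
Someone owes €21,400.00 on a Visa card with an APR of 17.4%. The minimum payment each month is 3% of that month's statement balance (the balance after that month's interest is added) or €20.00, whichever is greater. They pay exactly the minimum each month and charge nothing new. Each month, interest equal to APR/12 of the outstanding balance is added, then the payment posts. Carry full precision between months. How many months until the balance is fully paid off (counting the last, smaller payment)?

Monthly rate r = 17.4%/12 = 1.45% = 0.0145.
While 3% of the post-interest balance exceeds €20.00, each month B ← (B·(1+r))·(1 − 0.03), i.e. B shrinks by the factor (1+r)·0.97 = 0.98406.
This holds for months 1–217. Entering month 218 the balance is €655.50; 3% of the post-interest balance is now below €20.00, so the flat €20.00 minimum applies from here.
From month 218 a fixed €20.00 at rate r clears €655.50 in 45 more payments. Total: 217 + 45 = 262 months.

262 months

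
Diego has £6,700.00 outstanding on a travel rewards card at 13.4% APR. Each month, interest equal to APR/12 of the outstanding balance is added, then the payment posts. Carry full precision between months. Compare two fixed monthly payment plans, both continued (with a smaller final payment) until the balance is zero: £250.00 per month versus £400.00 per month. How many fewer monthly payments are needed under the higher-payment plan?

Monthly rate r = 13.4%/12 = 1.11667% = 0.0111667.
At £250.00/mo: n = ⌈−ln(1 − rB₀/P)/ln(1+r)⌉ = 33 payments (last £6.22); total interest = total paid − £6,700.00 = £1,306.22.
At £400.00/mo: 19 payments (last £259.47); total interest £759.47.
Payments saved = 33 − 19 = 14.

14 fewer payments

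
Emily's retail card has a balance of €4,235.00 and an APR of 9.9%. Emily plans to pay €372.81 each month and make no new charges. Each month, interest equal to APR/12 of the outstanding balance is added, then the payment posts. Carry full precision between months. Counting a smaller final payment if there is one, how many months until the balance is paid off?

12 payments

Monthly rate r = 9.9%/12 = 0.825% = 0.00825.
Recurrence: B ← B·(1+r) − €372.81.
Month 1: interest €34.94; balance after payment €3,897.13.
Month 2: interest €32.15; balance after payment €3,556.47.
Closed form: n = −ln(1 − rB₀/P)/ln(1+r) = −ln(0.90628)/ln(1.00825) ≈ 11.977, so the balance reaches zero during payment 12.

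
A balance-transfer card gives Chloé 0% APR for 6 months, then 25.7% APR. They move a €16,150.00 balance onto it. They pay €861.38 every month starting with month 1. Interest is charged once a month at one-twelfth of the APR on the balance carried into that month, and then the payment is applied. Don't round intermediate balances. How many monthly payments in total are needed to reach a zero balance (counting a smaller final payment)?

Promo months 1–6 at r₀ = 0%/12 = 0; months 7+ at r₁ = 25.7%/12 = 0.0214167.
After month 6 (no interest yet): B = €16,150.00 − 6·€861.38 = €10,981.72.
Then at r₁ with €861.38/mo: n₂ = −ln(1 − r₁·B/P)/ln(1+r₁) ≈ 15.05 → 16 more payments.

22 payments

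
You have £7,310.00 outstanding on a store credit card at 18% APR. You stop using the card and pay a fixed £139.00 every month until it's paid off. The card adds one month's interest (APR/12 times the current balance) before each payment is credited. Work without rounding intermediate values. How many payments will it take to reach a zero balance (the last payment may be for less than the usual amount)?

Monthly rate r = 18%/12 = 1.5% = 0.015.
Recurrence: B ← B·(1+r) − £139.00.
Month 1: interest £109.65; balance after payment £7,280.65.
Month 2: interest £109.21; balance after payment £7,250.86.
Closed form: n = −ln(1 − rB₀/P)/ln(1+r) = −ln(0.21115)/ln(1.015) ≈ 104.454, so the balance reaches zero during payment 105.

105 months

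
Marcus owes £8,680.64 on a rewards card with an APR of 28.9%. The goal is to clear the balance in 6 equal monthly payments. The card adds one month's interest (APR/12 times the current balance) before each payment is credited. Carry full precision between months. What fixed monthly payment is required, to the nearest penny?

Monthly rate r = 28.9%/12 = 2.40833% = 0.0240833.
Level-payment amortization: P = B₀·r / (1 − (1+r)^(−n)) = 8680.64·0.0240833 / (1 − 1.02408^(−6)).
Denominator 1 − (1+r)^(−6) = 0.133061658.
P = 209.059 / 0.133061658 ≈ 1571.14.

£1,571.14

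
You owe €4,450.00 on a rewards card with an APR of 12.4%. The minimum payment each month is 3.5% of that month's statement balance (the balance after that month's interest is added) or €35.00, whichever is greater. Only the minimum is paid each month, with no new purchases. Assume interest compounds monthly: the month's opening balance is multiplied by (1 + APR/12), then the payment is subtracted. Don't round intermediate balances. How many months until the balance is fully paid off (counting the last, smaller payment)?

93 months

Monthly rate r = 12.4%/12 = 1.03333% = 0.0103333.
While 3.5% of the post-interest balance exceeds €35.00, each month B ← (B·(1+r))·(1 − 0.035), i.e. B shrinks by the factor (1+r)·0.965 = 0.97497.
This holds for months 1–60. Entering month 61 the balance is €972.48; 3.5% of the post-interest balance is now below €35.00, so the flat €35.00 minimum applies from here.
From month 61 a fixed €35.00 at rate r clears €972.48 in 33 more payments. Total: 60 + 33 = 93 months.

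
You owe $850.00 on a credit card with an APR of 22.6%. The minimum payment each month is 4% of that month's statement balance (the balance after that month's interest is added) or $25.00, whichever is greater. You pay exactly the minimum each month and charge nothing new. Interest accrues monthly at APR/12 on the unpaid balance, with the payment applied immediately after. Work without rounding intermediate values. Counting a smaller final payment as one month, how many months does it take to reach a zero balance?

Monthly rate r = 22.6%/12 = 1.88333% = 0.0188333.
While 4% of the post-interest balance exceeds $25.00, each month B ← (B·(1+r))·(1 − 0.04), i.e. B shrinks by the factor (1+r)·0.96 = 0.97808.
This holds for months 1–15. Entering month 16 the balance is $609.59; 4% of the post-interest balance is now below $25.00, so the flat $25.00 minimum applies from here.
From month 16 a fixed $25.00 at rate r clears $609.59 in 33 more payments. Total: 15 + 33 = 48 months.

48 months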